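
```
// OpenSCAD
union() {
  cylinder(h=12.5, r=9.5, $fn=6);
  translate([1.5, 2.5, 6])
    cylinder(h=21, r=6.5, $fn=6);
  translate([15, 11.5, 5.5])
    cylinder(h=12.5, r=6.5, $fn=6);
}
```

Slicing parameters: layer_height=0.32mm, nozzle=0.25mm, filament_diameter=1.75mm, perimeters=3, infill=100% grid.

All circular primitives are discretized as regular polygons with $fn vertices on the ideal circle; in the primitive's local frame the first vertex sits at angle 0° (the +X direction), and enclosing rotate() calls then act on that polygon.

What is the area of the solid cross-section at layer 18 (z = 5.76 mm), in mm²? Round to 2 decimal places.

At z = 5.76 mm: the r=9.5 cylinder contributes a regular 6-gon of circumradius 9.5 (area = (6/2)·9.500²·sin(360°/6) = 234.48 mm²); the cylinder at (1.5, 2.5) does not reach this height (z outside [6, 27]); the cylinder at (15, 11.5): section is a regular 6-gon, circumradius r=6.5 (area = (6/2)·6.500²·sin(360°/6) = 109.77 mm²); Merging all regions: the 2 present regions are separate (no shared area or edge), so areas and boundary lengths simply add and each stays a separate island — area = 344.25 mm². Overall, the cross-section has 2 separate islands. Net area = 344.25 mm².

344.25 mm²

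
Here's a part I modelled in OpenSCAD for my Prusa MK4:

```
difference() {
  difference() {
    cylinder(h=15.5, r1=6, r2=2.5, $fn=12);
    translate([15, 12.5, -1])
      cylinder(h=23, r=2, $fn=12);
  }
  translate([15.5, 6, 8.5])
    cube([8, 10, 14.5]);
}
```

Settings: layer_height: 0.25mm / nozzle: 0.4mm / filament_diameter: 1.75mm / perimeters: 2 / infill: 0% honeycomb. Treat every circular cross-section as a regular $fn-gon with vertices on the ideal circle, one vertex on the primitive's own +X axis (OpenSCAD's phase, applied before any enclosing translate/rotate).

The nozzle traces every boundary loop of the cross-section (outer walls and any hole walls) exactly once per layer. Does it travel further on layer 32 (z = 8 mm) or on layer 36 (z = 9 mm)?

Layer 32 (z = 8): the cone (r1=6→r2=2.5) has section circumradius 4.194 here — a regular 12-gon (perimeter = 2·12·4.194·sin(180°/12) = 26.05 mm); the cylinder at (15, 12.5): section is a regular 12-gon, circumradius r=2 (perimeter = 2·12·2.000·sin(180°/12) = 12.42 mm); Taking the first minus the rest: starting from the cone, the r=2 cylinder at (15, 12.5) misses the remaining region (no effect) — boundary = 26.05 mm; the cube at (15.5, 6) is absent (z outside [8.5, 23]); After the difference (first − rest): none of the subtracted shapes is present at this height, so that combined region is unchanged — boundary = 26.05 mm. So its perimeter = 26.05 mm. Layer 36 (z = 9): the cone contributes a regular 12-gon of circumradius 3.968 (interpolated between r1=6 and r2=2.5 at t=0.581) (perimeter = 2·12·3.968·sin(180°/12) = 24.65 mm); the r=2 cylinder at (15, 12.5) gives a regular 12-gon of circumradius 2 (constant along its height) (perimeter = 2·12·2.000·sin(180°/12) = 12.42 mm); After the difference (first − rest): starting from the cone, the r=2 cylinder at (15, 12.5) misses the remaining region (no effect) — boundary = 24.65 mm; the 8×10 cube at (15.5, 6) contributes its full rectangle (perimeter 36.00 mm); Subtracting the remaining from the first: starting from the result so far, the 8×10 cube at (15.5, 6) misses the remaining region (no effect) — boundary = 24.65 mm. So its perimeter = 24.65 mm. Layer 32 is larger (26.05 vs 24.65 mm).

layer 32 (z = 8 mm)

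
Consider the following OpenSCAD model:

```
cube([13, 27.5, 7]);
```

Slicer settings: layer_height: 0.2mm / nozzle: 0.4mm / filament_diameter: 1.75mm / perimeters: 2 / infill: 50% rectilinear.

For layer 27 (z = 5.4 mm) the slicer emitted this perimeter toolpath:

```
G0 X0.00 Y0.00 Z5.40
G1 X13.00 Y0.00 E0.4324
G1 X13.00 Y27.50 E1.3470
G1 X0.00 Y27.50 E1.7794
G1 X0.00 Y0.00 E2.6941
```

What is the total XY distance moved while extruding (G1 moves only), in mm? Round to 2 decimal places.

81.00 mm

Sum the Euclidean lengths of each G1 segment: total = 81.00 mm.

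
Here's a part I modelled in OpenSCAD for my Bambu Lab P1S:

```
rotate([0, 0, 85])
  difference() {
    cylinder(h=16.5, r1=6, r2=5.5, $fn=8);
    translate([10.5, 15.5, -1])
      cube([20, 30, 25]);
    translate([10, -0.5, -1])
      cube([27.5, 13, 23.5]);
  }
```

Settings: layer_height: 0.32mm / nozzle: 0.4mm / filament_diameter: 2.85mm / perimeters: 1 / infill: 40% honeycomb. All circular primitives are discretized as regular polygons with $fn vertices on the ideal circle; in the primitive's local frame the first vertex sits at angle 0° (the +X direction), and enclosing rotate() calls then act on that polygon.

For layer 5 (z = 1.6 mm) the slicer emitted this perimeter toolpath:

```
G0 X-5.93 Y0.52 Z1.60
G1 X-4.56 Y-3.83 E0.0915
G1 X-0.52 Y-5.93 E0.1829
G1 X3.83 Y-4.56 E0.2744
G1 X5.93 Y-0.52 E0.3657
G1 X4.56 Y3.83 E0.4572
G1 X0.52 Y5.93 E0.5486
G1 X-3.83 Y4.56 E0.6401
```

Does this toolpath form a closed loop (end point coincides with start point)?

Start point (G0): (-5.93, 0.52). End point (last G1): the path does not return to the start — open.

no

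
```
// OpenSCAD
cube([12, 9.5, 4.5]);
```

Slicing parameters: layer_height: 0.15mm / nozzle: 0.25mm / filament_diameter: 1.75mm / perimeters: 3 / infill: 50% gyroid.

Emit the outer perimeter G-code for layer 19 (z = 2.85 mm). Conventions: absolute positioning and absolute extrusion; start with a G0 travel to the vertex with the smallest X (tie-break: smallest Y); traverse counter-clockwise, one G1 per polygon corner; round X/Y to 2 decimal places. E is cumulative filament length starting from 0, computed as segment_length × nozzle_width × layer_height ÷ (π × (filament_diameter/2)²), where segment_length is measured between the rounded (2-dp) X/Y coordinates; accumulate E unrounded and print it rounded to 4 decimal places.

At z = 2.85 mm: the cube (footprint 12×9.5) is included at this height. The outline is a single polygon with 4 vertices. Extrusion per mm of travel: 0.25 × 0.15 / (π × 0.875²) = 0.015591. Accumulating E over each segment gives final E = 0.6704.

G0 X0.00 Y0.00 Z2.85
G1 X12.00 Y0.00 E0.1871
G1 X12.00 Y9.50 E0.3352
G1 X0.00 Y9.50 E0.5223
G1 X0.00 Y0.00 E0.6704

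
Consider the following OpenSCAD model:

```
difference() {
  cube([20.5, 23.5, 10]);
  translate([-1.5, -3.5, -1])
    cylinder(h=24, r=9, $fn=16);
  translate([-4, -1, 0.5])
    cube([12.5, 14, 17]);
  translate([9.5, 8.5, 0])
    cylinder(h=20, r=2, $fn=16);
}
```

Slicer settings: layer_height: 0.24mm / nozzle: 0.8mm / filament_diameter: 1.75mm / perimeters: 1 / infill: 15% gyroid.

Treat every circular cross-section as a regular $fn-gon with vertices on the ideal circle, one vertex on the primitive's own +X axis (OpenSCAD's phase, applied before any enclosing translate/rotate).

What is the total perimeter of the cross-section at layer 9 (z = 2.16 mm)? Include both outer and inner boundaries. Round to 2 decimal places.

92.99 mm

At z = 2.16 mm: the cube is present — its section is the full 20.5×23.5 rectangle (perimeter 88.00 mm); the r=9 cylinder at (-1.5, -3.5) contributes a regular 16-gon of circumradius 9 (perimeter = 2·16·9.000·sin(180°/16) = 56.19 mm); the cube at (-4, -1) is present — its section is the full 12.5×14 rectangle (perimeter 53.00 mm); the r=2 cylinder at (9.5, 8.5) contributes a regular 16-gon of circumradius 2 (perimeter = 2·16·2.000·sin(180°/16) = 12.49 mm); After the difference (first − rest): starting from the 20.5×23.5 cube, the r=9 cylinder at (-1.5, -3.5) partially overlaps it — only the 23.69 mm² overlap (of its 247.98 mm²) is removed, clipping the outline; the 12.5×14 cube at (-4, -1) partially overlaps it — only the 86.81 mm² overlap (of its 175.00 mm²) is removed, clipping the outline; the r=2 cylinder at (9.5, 8.5) partially overlaps it — only the 9.90 mm² overlap (of its 12.25 mm²) is removed, clipping the outline — boundary = 92.99 mm. Overall, the cross-section is a single solid region. Total boundary length (outer) = 92.99 mm.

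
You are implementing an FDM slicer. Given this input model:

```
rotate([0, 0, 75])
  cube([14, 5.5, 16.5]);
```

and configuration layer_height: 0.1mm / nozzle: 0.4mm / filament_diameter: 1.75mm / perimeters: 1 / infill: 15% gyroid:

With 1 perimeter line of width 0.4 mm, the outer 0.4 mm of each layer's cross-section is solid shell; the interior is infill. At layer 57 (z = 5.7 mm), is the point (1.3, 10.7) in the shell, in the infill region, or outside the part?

infill

At z = 5.7 mm: the cube (footprint 14×5.5) is included at this height; (rotated 75° about Z; rotation is an isometry so areas/perimeters/island counts are preserved). Overall, the cross-section is a single solid region. Undo the 75° rotation: the query point maps to (10.672, 1.514) in the un-rotated model frame. The nearest boundary edge runs (0.00, 0.00)→(14.00, 0.00); distance from the point to it = 1.51 mm. The point is inside the cross-section and 1.51 mm from the nearest boundary — more than the 0.4 mm shell width (1 × 0.4), so it's in the infill interior.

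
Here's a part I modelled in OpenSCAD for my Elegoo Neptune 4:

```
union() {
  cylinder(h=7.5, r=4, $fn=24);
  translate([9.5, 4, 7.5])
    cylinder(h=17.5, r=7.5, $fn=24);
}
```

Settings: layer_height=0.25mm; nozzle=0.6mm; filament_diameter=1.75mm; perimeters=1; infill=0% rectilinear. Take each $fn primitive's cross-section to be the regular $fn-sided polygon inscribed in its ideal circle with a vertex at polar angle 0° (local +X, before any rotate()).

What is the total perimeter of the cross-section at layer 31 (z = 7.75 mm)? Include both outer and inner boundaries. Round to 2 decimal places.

46.99 mm

At z = 7.75 mm: the cylinder does not reach this height (z outside [0, 7.5]); the r=7.5 cylinder at (9.5, 4) gives a regular 24-gon of circumradius 7.5 (constant along its height) (perimeter = 2·24·7.500·sin(180°/24) = 46.99 mm); Taking the union: only the r=7.5 cylinder at (9.5, 4) is present, so the union is just that shape — boundary = 46.99 mm. Overall, the cross-section is a single solid region. Total boundary length (outer) = 46.99 mm.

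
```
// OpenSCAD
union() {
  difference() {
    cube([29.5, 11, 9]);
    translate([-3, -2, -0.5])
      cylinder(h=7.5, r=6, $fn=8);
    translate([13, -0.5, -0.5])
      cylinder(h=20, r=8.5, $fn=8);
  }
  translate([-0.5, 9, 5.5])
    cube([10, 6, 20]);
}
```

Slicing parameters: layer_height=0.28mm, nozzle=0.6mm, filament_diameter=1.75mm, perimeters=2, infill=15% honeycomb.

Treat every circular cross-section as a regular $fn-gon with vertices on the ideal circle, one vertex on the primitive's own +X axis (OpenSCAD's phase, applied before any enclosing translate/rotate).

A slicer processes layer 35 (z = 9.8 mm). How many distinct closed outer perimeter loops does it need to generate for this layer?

At z = 9.8 mm: the cube is absent (z outside [0, 9]); the cylinder at (-3, -2) is not intersected at this z (z outside [-0.5, 7]); the r=8.5 cylinder at (13, -0.5) contributes a regular 8-gon of circumradius 8.5; Taking the first minus the rest: the first operand is absent here, so nothing remains; the cube at (-0.5, 9) is present — its section is the full 10×6 rectangle; Combining (union): only the 10×6 cube at (-0.5, 9) is present, so the union is just that shape — 1 connected region. The result has 1 disconnected region.

1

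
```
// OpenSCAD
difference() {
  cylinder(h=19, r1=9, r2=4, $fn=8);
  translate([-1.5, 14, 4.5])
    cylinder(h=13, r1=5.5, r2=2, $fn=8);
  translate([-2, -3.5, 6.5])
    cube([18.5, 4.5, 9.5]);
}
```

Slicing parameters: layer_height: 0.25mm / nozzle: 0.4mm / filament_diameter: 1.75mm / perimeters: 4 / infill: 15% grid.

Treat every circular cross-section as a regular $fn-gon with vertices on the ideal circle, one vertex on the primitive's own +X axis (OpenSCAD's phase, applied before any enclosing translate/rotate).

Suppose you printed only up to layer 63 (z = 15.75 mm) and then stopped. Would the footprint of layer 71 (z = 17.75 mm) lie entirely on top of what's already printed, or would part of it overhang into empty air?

Compare the two slices. At z = 15.75: the cone: at t=0.829 of its height the radius interpolates to r₁+(r₂−r₁)t = 4.855, giving a regular 8-gon of that circumradius (area = (8/2)·4.855²·sin(360°/8) = 66.68 mm²); the cone at (-1.5, 14): at t=0.865 of its height the radius interpolates to r₁+(r₂−r₁)t = 2.471, giving a regular 8-gon of that circumradius (area = (8/2)·2.471²·sin(360°/8) = 17.27 mm²); the cube at (-2, -3.5) is present — its section is the full 18.5×4.5 rectangle (area 83.25 mm²); Subtracting the remaining from the first: starting from the cone (66.68 mm²), the cone at (-1.5, 14) misses the remaining region (no effect); the 18.5×4.5 cube at (-2, -3.5) partially overlaps it — only the 28.10 mm² overlap (of its 83.25 mm²) is removed, clipping the outline — area = 38.58 mm². At z = 17.75: the cone contributes a regular 8-gon of circumradius 4.329 (interpolated between r1=9 and r2=4 at t=0.934) (area = (8/2)·4.329²·sin(360°/8) = 53.00 mm²); the cone at (-1.5, 14) is absent (z outside [4.5, 17.5]); the cube at (-2, -3.5) does not reach this height (z outside [6.5, 16]); After the difference (first − rest): none of the subtracted shapes is present at this height, so the cone is unchanged — area = 53.00 mm². Checking containment: at z = 17.75 the cross-section extends beyond the z = 15.75 cross-section by about 25.54 mm².

part overhangs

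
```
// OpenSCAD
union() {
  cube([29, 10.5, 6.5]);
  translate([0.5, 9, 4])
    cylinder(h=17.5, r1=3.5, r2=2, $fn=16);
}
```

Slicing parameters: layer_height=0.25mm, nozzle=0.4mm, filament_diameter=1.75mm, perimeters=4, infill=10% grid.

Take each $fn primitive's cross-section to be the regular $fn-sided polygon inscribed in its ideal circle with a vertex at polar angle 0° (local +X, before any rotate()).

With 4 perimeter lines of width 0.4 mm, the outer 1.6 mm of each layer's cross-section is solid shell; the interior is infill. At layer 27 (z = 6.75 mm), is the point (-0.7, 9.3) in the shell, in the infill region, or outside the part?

At z = 6.75 mm: the cube is not intersected at this z (z outside [0, 6.5]); the cone at (0.5, 9): at t=0.157 of its height the radius interpolates to r₁+(r₂−r₁)t = 3.264, giving a regular 16-gon of that circumradius; Taking the union: only the cone at (0.5, 9) is present, so the union is just that shape — 1 connected region. Overall, the cross-section is a single solid region. The nearest boundary edge runs (-2.52, 10.25)→(-2.76, 9.00); distance from the point to it = 1.97 mm. The point is inside the cross-section and 1.97 mm from the nearest boundary — more than the 1.6 mm shell width (4 × 0.4), so it's in the infill interior.

infill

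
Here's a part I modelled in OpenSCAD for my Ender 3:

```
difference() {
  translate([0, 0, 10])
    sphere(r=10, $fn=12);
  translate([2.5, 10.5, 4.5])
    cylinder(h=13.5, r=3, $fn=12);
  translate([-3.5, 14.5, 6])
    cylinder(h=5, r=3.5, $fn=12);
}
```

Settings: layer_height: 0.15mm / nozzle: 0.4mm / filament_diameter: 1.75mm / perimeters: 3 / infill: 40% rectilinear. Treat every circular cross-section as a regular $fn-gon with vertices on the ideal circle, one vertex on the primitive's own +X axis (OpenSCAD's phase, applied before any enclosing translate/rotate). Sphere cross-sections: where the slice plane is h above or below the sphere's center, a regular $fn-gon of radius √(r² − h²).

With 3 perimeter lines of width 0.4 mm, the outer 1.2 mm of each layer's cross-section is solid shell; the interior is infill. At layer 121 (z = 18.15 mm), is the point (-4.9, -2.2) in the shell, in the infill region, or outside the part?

At z = 18.15 mm: the r=10 sphere slices to a regular 12-gon of circumradius 5.795 (√(r²−h²) with h=8.15 from center); the cylinder at (2.5, 10.5) is not intersected at this z (z outside [4.5, 18]); the cylinder at (-3.5, 14.5) does not reach this height (z outside [6, 11]); After the difference (first − rest): none of the subtracted shapes is present at this height, so the r=10 sphere is unchanged — 1 connected region. Overall, the cross-section is a single solid region. The nearest boundary edge runs (-5.79, 0.00)→(-5.02, -2.90); distance from the point to it = 0.29 mm. The point is inside the cross-section, 0.29 mm from the nearest boundary — within the 1.2 mm shell band (3 × 0.4).

shell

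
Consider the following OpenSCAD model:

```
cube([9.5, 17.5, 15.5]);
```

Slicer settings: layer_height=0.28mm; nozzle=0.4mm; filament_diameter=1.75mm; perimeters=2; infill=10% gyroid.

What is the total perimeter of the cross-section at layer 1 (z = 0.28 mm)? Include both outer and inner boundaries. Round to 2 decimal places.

54.00 mm

At z = 0.28 mm: the cube is present — its section is the full 9.5×17.5 rectangle (perimeter 54.00 mm). Overall, the cross-section is a single solid region. Total boundary length (outer) = 54.00 mm.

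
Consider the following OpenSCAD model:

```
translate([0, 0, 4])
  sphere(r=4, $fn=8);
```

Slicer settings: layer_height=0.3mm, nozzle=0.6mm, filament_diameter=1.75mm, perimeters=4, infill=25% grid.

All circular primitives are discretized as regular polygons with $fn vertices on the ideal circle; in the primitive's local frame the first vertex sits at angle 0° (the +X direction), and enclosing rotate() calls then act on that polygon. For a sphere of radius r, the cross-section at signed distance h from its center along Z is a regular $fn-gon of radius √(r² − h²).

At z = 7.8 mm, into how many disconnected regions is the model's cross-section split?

At z = 7.8 mm: the sphere: section is a regular 8-gon, circumradius = √(r²−h²) = √(4²−3.8²) = 1.249. The result has 1 disconnected region.

1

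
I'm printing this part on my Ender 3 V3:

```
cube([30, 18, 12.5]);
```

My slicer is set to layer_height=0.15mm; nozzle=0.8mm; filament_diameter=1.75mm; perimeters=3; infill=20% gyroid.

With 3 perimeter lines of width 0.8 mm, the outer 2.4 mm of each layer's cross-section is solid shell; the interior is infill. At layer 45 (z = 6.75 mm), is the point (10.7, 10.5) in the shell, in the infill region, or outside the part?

infill

At z = 6.75 mm: the cube is present — its section is the full 30×18 rectangle. Overall, the cross-section is a single solid region. The nearest boundary edge runs (30.00, 18.00)→(0.00, 18.00); distance from the point to it = 7.50 mm. The point is inside the cross-section and 7.50 mm from the nearest boundary — more than the 2.4 mm shell width (3 × 0.8), so it's in the infill interior.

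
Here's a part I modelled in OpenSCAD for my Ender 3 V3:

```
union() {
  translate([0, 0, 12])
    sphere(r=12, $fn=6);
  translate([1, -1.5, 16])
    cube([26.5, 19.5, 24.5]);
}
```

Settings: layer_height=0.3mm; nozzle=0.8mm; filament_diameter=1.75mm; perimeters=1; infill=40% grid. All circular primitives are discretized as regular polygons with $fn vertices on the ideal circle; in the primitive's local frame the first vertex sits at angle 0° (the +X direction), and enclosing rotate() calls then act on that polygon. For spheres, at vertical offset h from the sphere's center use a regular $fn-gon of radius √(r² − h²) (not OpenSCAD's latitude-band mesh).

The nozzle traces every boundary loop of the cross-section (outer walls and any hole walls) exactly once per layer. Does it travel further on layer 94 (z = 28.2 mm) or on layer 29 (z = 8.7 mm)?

layer 94 (z = 28.2 mm)

Layer 94 (z = 28.2): the sphere is absent (|z−center|=16.200 > r=12); the cube at (1, -1.5) is present — its section is the full 26.5×19.5 rectangle (perimeter 92.00 mm); Combining (union): only the 26.5×19.5 cube at (1, -1.5) is present, so the union is just that shape — boundary = 92.00 mm. So its perimeter = 92.00 mm. Layer 29 (z = 8.7): the r=12 sphere contributes a regular 6-gon of circumradius √(12²−3.3²) = 11.537 (perimeter = 2·6·11.537·sin(180°/6) = 69.22 mm); the cube at (1, -1.5) is not intersected at this z (z outside [16, 40.5]); Merging all regions: only the r=12 sphere is present, so the union is just that shape — boundary = 69.22 mm. So its perimeter = 69.22 mm. Layer 94 is larger (92.00 vs 69.22 mm).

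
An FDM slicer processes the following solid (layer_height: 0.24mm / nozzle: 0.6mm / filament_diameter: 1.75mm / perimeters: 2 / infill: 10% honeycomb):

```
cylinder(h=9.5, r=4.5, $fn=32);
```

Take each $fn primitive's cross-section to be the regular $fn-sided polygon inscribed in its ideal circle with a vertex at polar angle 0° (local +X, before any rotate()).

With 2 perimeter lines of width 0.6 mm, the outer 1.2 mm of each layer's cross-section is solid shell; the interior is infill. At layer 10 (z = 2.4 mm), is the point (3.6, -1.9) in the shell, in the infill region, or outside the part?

shell

At z = 2.4 mm: the cylinder: section is a regular 32-gon, circumradius r=4.5. Overall, the cross-section is a single solid region. The nearest boundary edge runs (3.74, -2.50)→(4.16, -1.72); distance from the point to it = 0.41 mm. The point is inside the cross-section, 0.41 mm from the nearest boundary — within the 1.2 mm shell band (2 × 0.6).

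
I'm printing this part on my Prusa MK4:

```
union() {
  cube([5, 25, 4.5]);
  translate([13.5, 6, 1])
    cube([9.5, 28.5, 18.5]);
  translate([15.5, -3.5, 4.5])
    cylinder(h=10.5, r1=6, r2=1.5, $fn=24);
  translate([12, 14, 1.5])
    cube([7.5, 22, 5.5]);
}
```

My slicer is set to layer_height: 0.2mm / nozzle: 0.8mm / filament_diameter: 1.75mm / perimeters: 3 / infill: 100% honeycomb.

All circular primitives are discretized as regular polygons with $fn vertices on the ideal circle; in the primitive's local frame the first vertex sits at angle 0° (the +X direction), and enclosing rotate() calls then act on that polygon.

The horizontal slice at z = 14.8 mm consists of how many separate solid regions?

At z = 14.8 mm: the cube is absent (z outside [0, 4.5]); the cube at (13.5, 6) (footprint 9.5×28.5) is included at this height; the cone at (15.5, -3.5) (r1=6→r2=1.5) has section circumradius 1.586 here — a regular 24-gon; the cube at (12, 14) is not intersected at this z (z outside [1.5, 7]); Taking the union: the 2 present regions are separate (no shared area or edge), so areas and boundary lengths simply add and each stays a separate island — 2 connected regions. The result has 2 disconnected regions.

2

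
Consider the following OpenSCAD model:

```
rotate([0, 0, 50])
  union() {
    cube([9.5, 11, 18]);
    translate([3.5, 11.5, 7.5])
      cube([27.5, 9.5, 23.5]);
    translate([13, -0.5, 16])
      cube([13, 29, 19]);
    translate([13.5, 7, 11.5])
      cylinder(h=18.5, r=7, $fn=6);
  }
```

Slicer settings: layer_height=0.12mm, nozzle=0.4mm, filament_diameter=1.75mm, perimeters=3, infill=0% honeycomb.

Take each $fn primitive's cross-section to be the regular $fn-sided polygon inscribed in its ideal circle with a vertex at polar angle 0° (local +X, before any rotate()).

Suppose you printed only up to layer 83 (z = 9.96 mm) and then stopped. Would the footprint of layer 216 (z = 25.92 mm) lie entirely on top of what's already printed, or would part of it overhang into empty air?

part overhangs

Compare the two slices. At z = 9.96: the 9.5×11 cube contributes its full rectangle (area 104.50 mm²); the 27.5×9.5 cube at (3.5, 11.5) contributes its full rectangle (area 261.25 mm²); the cube at (13, -0.5) is not intersected at this z (z outside [16, 35]); the cylinder at (13.5, 7) is not intersected at this z (z outside [11.5, 30]); Combining (union): the 2 present regions are separate (no shared area or edge), so areas and boundary lengths simply add and each stays a separate island — area = 365.75 mm²; (rotated 50° about Z; rotation is an isometry so areas/perimeters/island counts are preserved). At z = 25.92: the cube is absent (z outside [0, 18]); the 27.5×9.5 cube at (3.5, 11.5) contributes its full rectangle (area 261.25 mm²); the cube at (13, -0.5) is present — its section is the full 13×29 rectangle (area 377.00 mm²); the cylinder at (13.5, 7): section is a regular 6-gon, circumradius r=7 (area = (6/2)·7.000²·sin(360°/6) = 127.31 mm²); Taking the union: the regions partially overlap — summed areas 765.56 mm² minus the doubly-counted overlap 198.61 mm² gives 566.95 mm² — area = 566.95 mm²; (rotated 50° about Z; rotation is an isometry so areas/perimeters/island counts are preserved). Checking containment: at z = 25.92 the cross-section extends beyond the z = 9.96 cross-section by about 290.52 mm².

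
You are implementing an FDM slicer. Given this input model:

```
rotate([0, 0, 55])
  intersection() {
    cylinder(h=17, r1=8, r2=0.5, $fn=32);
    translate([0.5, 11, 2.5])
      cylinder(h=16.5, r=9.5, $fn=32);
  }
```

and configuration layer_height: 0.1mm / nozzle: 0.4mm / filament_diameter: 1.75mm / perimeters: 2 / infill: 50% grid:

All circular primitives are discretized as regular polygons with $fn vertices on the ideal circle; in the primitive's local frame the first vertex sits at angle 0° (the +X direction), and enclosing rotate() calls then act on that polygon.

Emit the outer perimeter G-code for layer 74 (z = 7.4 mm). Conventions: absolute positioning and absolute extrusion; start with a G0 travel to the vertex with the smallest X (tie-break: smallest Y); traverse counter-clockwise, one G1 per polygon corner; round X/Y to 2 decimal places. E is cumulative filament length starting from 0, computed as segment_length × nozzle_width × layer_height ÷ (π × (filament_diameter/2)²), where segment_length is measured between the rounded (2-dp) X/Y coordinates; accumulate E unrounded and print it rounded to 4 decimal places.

G0 X-4.73 Y0.10 Z7.40
G1 X-4.66 Y-0.82 E0.0153
G1 X-4.42 Y-1.70 E0.0305
G1 X-3.62 Y-1.29 E0.0455
G1 X-2.15 Y-0.14 E0.0765
G1 X-0.94 Y1.27 E0.1074
G1 X-0.03 Y2.89 E0.1383
G1 X0.55 Y4.66 E0.1693
G1 X0.55 Y4.68 E0.1696
G1 X0.10 Y4.73 E0.1771
G1 X-0.82 Y4.66 E0.1925
G1 X-1.72 Y4.41 E0.2080
G1 X-2.54 Y3.99 E0.2233
G1 X-3.27 Y3.42 E0.2387
G1 X-3.88 Y2.72 E0.2542
G1 X-4.33 Y1.91 E0.2696
G1 X-4.62 Y1.02 E0.2852
G1 X-4.73 Y0.10 E0.3006

At z = 7.4 mm: the cone contributes a regular 32-gon of circumradius 4.735 (interpolated between r1=8 and r2=0.5 at t=0.435); the r=9.5 cylinder at (0.5, 11) gives a regular 32-gon of circumradius 9.5 (constant along its height); After intersecting: the r=9.5 cylinder at (0.5, 11) partially overlaps the cone; clipping to the common part keeps 17.90 mm² — 1 connected region; (rotated 55° about Z; rotation is an isometry so areas/perimeters/island counts are preserved). The outline is a single polygon with 17 vertices. Extrusion per mm of travel: 0.4 × 0.1 / (π × 0.875²) = 0.016630. Accumulating E over each segment gives final E = 0.3006.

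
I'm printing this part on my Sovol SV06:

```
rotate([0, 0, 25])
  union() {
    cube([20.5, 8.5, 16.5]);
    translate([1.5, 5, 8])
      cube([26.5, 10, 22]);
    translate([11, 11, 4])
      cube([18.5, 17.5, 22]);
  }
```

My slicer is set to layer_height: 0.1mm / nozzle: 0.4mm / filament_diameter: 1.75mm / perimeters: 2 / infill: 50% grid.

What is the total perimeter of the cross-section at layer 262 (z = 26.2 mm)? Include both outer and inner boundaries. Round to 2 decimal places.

73.00 mm

At z = 26.2 mm: the cube is absent (z outside [0, 16.5]); the cube at (1.5, 5) is present — its section is the full 26.5×10 rectangle (perimeter 73.00 mm); the cube at (11, 11) is not intersected at this z (z outside [4, 26]); Taking the union: only the 26.5×10 cube at (1.5, 5) is present, so the union is just that shape — boundary = 73.00 mm; (whole slice rotated 25° about Z — lengths, areas and connectivity unchanged). Overall, the cross-section is a single solid region. Total boundary length (outer) = 73.00 mm.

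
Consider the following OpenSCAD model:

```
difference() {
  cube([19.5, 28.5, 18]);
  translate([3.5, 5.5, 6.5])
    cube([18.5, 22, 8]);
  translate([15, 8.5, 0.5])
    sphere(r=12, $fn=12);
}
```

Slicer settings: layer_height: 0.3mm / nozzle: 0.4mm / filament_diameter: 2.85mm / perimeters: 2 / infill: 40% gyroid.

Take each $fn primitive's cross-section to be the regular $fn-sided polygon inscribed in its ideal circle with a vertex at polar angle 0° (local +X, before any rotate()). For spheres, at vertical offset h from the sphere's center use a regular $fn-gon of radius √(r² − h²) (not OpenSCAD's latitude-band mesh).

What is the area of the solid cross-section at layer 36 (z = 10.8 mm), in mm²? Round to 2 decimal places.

At z = 10.8 mm: the cube (footprint 19.5×28.5) is included at this height (area 555.75 mm²); the 18.5×22 cube at (3.5, 5.5) contributes its full rectangle (area 407.00 mm²); the sphere at (15, 8.5): section is a regular 12-gon, circumradius = √(r²−h²) = √(12²−10.3²) = 6.157 (area = (12/2)·6.157²·sin(360°/12) = 113.73 mm²); Taking the first minus the rest: starting from the 19.5×28.5 cube (555.75 mm²), the 18.5×22 cube at (3.5, 5.5) partially overlaps it — only the 352.00 mm² overlap (of its 407.00 mm²) is removed, clipping the outline; the r=12 sphere at (15, 8.5) partially overlaps it — only the 21.92 mm² overlap (of its 113.73 mm²) is removed, clipping the outline — area = 181.83 mm². Overall, the cross-section is a single solid region. Net area = 181.83 mm².

181.83 mm²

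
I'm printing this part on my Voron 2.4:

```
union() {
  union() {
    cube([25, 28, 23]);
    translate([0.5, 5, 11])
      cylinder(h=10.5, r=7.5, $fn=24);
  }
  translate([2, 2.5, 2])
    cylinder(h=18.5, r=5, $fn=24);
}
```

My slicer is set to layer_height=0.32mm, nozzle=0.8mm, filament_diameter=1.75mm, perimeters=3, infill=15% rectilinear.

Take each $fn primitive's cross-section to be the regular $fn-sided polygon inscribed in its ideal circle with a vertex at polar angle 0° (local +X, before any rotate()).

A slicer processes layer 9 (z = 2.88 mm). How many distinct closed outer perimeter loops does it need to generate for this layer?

1

At z = 2.88 mm: the 25×28 cube contributes its full rectangle; the cylinder at (0.5, 5) does not reach this height (z outside [11, 21.5]); Taking the union: only the 25×28 cube is present, so the union is just that shape — 1 connected region; the r=5 cylinder at (2, 2.5) contributes a regular 24-gon of circumradius 5; Combining (union): the regions partially overlap (shared area 45.96 mm²), so overlapping operands fuse into one piece — 1 connected region. The result has 1 disconnected region.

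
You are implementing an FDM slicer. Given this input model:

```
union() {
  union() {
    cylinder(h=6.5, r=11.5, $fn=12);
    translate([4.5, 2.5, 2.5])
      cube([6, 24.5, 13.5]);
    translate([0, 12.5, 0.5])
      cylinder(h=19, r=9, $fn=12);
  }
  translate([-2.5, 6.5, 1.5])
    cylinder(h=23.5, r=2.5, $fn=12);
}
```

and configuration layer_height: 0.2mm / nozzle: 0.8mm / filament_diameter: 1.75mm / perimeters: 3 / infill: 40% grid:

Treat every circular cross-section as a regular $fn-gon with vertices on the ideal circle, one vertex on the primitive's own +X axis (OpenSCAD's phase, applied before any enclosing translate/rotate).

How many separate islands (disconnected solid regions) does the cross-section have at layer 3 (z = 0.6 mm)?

1

At z = 0.6 mm: the r=11.5 cylinder contributes a regular 12-gon of circumradius 11.5; the cube at (4.5, 2.5) does not reach this height (z outside [2.5, 16]); the r=9 cylinder at (0, 12.5) contributes a regular 12-gon of circumradius 9; Combining (union): the regions partially overlap (shared area 81.15 mm²), so overlapping operands fuse into one piece — 1 connected region; the cylinder at (-2.5, 6.5) does not reach this height (z outside [1.5, 25]); Merging all regions: only the result so far is present, so the union is just that shape — 1 connected region. Overall, the cross-section is a single solid region. Island count = 1.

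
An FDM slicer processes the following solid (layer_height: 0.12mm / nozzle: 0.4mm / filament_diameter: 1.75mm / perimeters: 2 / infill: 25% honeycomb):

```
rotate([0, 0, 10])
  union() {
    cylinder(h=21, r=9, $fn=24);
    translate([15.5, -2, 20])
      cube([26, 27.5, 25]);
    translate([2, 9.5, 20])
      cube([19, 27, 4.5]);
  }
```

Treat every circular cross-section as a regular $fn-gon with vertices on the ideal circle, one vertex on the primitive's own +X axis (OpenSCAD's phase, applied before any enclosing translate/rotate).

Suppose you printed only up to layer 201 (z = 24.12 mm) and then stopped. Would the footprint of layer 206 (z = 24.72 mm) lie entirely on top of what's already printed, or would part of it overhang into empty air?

entirely on top

Compare the two slices. At z = 24.12: the cylinder is not intersected at this z (z outside [0, 21]); the cube at (15.5, -2) (footprint 26×27.5) is included at this height (area 715.00 mm²); the cube at (2, 9.5) is present — its section is the full 19×27 rectangle (area 513.00 mm²); Taking the union: the regions partially overlap — summed areas 1228.00 mm² minus the doubly-counted overlap 88.00 mm² gives 1140.00 mm² — area = 1140.00 mm²; (rotated 10° about Z; rotation is an isometry so areas/perimeters/island counts are preserved). At z = 24.72: the cylinder is absent (z outside [0, 21]); the cube at (15.5, -2) is present — its section is the full 26×27.5 rectangle (area 715.00 mm²); the cube at (2, 9.5) does not reach this height (z outside [20, 24.5]); Taking the union: only the 26×27.5 cube at (15.5, -2) is present, so the union is just that shape — area = 715.00 mm²; (whole slice rotated 10° about Z — lengths, areas and connectivity unchanged). Checking containment: the cross-section at z = 24.72 is a subset of the cross-section at z = 24.12.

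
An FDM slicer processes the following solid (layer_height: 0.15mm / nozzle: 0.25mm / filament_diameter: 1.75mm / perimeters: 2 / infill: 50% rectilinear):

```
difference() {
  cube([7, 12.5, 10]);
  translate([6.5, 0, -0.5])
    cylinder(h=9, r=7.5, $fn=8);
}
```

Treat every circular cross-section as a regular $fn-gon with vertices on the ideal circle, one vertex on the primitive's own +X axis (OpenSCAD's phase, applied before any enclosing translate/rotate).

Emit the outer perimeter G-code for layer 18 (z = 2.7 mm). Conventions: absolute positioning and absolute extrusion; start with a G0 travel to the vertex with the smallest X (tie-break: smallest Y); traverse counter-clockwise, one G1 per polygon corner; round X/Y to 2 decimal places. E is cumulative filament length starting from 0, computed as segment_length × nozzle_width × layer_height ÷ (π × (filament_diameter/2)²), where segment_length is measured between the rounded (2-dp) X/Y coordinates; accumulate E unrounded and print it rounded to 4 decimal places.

G0 X0.00 Y2.41 Z2.70
G1 X1.20 Y5.30 E0.0488
G1 X6.50 Y7.50 E0.1383
G1 X7.00 Y7.29 E0.1467
G1 X7.00 Y12.50 E0.2279
G1 X0.00 Y12.50 E0.3371
G1 X0.00 Y2.41 E0.4944

At z = 2.7 mm: the cube is present — its section is the full 7×12.5 rectangle; the r=7.5 cylinder at (6.5, 0) contributes a regular 8-gon of circumradius 7.5; Subtracting the remaining from the first: starting from the 7×12.5 cube, the r=7.5 cylinder at (6.5, 0) partially overlaps it — only the 42.27 mm² overlap (of its 159.10 mm²) is removed, clipping the outline — 1 connected region. The outline is a single polygon with 6 vertices. Extrusion per mm of travel: 0.25 × 0.15 / (π × 0.875²) = 0.015591. Accumulating E over each segment gives final E = 0.4944.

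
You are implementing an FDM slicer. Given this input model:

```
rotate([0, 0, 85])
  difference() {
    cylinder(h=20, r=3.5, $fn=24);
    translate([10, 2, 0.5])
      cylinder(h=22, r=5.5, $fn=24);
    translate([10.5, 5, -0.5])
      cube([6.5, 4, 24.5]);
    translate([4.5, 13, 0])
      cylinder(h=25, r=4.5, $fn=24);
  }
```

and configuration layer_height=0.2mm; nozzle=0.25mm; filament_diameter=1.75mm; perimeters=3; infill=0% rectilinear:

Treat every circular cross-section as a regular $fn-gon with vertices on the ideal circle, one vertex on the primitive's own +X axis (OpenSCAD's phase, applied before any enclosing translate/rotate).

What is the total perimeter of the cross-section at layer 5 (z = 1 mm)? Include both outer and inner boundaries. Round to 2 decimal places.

At z = 1 mm: the r=3.5 cylinder contributes a regular 24-gon of circumradius 3.5 (perimeter = 2·24·3.500·sin(180°/24) = 21.93 mm); the r=5.5 cylinder at (10, 2) contributes a regular 24-gon of circumradius 5.5 (perimeter = 2·24·5.500·sin(180°/24) = 34.46 mm); the cube at (10.5, 5) is present — its section is the full 6.5×4 rectangle (perimeter 21.00 mm); the r=4.5 cylinder at (4.5, 13) contributes a regular 24-gon of circumradius 4.5 (perimeter = 2·24·4.500·sin(180°/24) = 28.19 mm); Subtracting the remaining from the first: starting from the r=3.5 cylinder, the r=5.5 cylinder at (10, 2) misses the remaining region (no effect); the 6.5×4 cube at (10.5, 5) misses the remaining region (no effect); the r=4.5 cylinder at (4.5, 13) misses the remaining region (no effect) — boundary = 21.93 mm; (whole slice rotated 85° about Z — lengths, areas and connectivity unchanged). Overall, the cross-section is a single solid region. Total boundary length (outer) = 21.93 mm.

21.93 mm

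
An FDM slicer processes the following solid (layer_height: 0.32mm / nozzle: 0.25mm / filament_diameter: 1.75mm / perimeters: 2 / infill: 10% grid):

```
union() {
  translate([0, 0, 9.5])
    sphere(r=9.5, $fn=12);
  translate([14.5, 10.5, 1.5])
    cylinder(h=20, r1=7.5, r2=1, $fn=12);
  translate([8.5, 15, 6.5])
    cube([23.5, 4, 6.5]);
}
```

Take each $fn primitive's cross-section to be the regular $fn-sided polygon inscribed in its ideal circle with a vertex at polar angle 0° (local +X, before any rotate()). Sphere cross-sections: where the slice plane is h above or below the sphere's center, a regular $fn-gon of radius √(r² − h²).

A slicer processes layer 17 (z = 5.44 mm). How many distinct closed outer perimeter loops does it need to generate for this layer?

At z = 5.44 mm: the r=9.5 sphere contributes a regular 12-gon of circumradius √(9.5²−4.06²) = 8.589; the cone at (14.5, 10.5) (r1=7.5→r2=1) has section circumradius 6.220 here — a regular 12-gon; the cube at (8.5, 15) is not intersected at this z (z outside [6.5, 13]); Merging all regions: the 2 present regions are separate (no shared area or edge), so areas and boundary lengths simply add and each stays a separate island — 2 connected regions. The result has 2 disconnected regions.

2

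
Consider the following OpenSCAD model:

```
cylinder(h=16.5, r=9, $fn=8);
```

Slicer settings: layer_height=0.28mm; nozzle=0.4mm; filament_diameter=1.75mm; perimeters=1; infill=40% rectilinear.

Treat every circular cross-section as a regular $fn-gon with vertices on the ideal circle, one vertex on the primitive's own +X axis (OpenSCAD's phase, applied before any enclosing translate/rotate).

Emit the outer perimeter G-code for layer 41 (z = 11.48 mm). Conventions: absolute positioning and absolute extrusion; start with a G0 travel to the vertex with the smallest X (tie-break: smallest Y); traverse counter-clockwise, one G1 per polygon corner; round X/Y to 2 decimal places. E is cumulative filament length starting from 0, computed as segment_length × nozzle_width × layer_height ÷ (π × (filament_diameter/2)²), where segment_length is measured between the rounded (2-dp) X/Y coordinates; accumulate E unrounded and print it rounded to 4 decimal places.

At z = 11.48 mm: the r=9 cylinder gives a regular 8-gon of circumradius 9 (constant along its height). The outline is a single polygon with 8 vertices. Extrusion per mm of travel: 0.4 × 0.28 / (π × 0.875²) = 0.046564. Accumulating E over each segment gives final E = 2.5652.

G0 X-9.00 Y0.00 Z11.48
G1 X-6.36 Y-6.36 E0.3206
G1 X0.00 Y-9.00 E0.6413
G1 X6.36 Y-6.36 E0.9619
G1 X9.00 Y0.00 E1.2826
G1 X6.36 Y6.36 E1.6032
G1 X0.00 Y9.00 E1.9239
G1 X-6.36 Y6.36 E2.2445
G1 X-9.00 Y0.00 E2.5652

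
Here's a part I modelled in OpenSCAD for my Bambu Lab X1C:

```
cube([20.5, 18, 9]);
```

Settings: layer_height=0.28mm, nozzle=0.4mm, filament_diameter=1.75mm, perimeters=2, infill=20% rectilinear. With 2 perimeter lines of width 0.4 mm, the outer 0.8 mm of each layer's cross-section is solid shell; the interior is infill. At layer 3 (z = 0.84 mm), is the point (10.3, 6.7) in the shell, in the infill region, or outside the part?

infill

At z = 0.84 mm: the cube is present — its section is the full 20.5×18 rectangle. Overall, the cross-section is a single solid region. The nearest boundary edge runs (0.00, 0.00)→(20.50, 0.00); distance from the point to it = 6.70 mm. The point is inside the cross-section and 6.70 mm from the nearest boundary — more than the 0.8 mm shell width (2 × 0.4), so it's in the infill interior.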